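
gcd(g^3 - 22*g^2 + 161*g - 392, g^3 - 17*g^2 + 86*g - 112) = g^2 - 15*g + 56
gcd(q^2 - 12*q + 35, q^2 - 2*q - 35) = q - 7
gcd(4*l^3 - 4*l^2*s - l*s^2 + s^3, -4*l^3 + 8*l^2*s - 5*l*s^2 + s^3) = 2*l^2 - 3*l*s + s^2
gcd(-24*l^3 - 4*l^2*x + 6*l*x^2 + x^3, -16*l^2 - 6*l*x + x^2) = 2*l + x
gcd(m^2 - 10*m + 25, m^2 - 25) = m - 5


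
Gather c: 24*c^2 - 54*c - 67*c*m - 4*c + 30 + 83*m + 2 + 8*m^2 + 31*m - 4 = 24*c^2 + c*(-67*m - 58) + 8*m^2 + 114*m + 28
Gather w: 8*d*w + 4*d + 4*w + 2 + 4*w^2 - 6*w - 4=4*d + 4*w^2 + w*(8*d - 2) - 2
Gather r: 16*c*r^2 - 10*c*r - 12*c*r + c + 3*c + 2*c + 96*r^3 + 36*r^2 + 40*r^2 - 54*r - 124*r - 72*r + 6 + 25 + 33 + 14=6*c + 96*r^3 + r^2*(16*c + 76) + r*(-22*c - 250) + 78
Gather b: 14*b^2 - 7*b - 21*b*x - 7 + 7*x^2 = 14*b^2 + b*(-21*x - 7) + 7*x^2 - 7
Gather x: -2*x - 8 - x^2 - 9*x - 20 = -x^2 - 11*x - 28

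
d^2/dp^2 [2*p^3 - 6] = 12*p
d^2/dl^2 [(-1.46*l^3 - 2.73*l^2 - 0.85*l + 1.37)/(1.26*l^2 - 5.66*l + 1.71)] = (-3.5527136788005e-15*l^5 + 7.105427357601e-15*l^4 - 128.889976*l^3 + 133.126956*l^2 - 73.248408*l + 49.454734)/(2.000376*l^6 - 26.957448*l^5 + 129.238956*l^4 - 254.491712*l^3 + 175.395726*l^2 - 49.651218*l + 5.000211)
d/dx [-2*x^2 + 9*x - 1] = 9 - 4*x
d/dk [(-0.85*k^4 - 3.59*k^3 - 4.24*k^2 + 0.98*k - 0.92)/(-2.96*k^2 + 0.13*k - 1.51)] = (5.032*k^5 + 10.2949*k^4 + 4.2006*k^3 + 18.6123*k^2 + 7.3584*k - 1.3602)/(8.7616*k^4 - 0.7696*k^3 + 8.9561*k^2 - 0.3926*k + 2.2801)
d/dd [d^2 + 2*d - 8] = 2*d + 2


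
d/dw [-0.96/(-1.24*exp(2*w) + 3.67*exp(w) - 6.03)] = (3.5232 - 2.3808*exp(w))*exp(w)/(1.24*exp(2*w) - 3.67*exp(w) + 6.03)^2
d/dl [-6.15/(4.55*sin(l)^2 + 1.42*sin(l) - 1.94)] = (55.965*sin(l) + 8.733)*cos(l)/(4.55*sin(l)^2 + 1.42*sin(l) - 1.94)^2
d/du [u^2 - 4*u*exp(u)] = -4*u*exp(u) + 2*u - 4*exp(u)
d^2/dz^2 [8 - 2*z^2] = -4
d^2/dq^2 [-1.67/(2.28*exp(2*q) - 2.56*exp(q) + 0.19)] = (-1.67*(4.56*exp(q) - 2.56)*(9.12*exp(q) - 5.12)*exp(q) + (15.2304*exp(q) - 4.2752)*(2.28*exp(2*q) - 2.56*exp(q) + 0.19))*exp(q)/(2.28*exp(2*q) - 2.56*exp(q) + 0.19)^3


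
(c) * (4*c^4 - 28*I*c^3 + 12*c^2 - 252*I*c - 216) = 4*c^5 - 28*I*c^4 + 12*c^3 - 252*I*c^2 - 216*c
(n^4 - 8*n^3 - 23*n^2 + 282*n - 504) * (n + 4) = n^5 - 4*n^4 - 55*n^3 + 190*n^2 + 624*n - 2016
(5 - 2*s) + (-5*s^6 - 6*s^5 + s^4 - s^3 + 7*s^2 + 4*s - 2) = -5*s^6 - 6*s^5 + s^4 - s^3 + 7*s^2 + 2*s + 3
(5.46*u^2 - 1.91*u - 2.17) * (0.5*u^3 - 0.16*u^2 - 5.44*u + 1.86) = 2.73*u^5 - 1.8286*u^4 - 30.4818*u^3 + 20.8932*u^2 + 8.2522*u - 4.0362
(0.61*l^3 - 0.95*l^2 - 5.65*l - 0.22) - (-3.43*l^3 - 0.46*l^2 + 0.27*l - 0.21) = 4.04*l^3 - 0.49*l^2 - 5.92*l - 0.01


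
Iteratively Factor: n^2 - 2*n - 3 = (n + 1)*(n - 3)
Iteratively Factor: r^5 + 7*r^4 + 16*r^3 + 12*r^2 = (r)*(r^4 + 7*r^3 + 16*r^2 + 12*r) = r*(r + 3)*(r^3 + 4*r^2 + 4*r) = r*(r + 2)*(r + 3)*(r^2 + 2*r) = r^2*(r + 2)*(r + 3)*(r + 2)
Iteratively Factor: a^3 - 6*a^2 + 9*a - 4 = (a - 1)*(a^2 - 5*a + 4) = (a - 4)*(a - 1)*(a - 1)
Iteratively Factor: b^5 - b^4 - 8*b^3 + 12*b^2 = (b)*(b^4 - b^3 - 8*b^2 + 12*b) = b*(b - 2)*(b^3 + b^2 - 6*b) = b*(b - 2)^2*(b^2 + 3*b) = b^2*(b - 2)^2*(b + 3)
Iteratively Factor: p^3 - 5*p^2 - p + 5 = (p - 1)*(p^2 - 4*p - 5) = (p - 5)*(p - 1)*(p + 1)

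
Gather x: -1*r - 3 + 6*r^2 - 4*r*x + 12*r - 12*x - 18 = 6*r^2 + 11*r + x*(-4*r - 12) - 21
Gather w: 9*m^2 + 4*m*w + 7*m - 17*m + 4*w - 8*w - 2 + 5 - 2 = 9*m^2 - 10*m + w*(4*m - 4) + 1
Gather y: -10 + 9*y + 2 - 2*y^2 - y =-2*y^2 + 8*y - 8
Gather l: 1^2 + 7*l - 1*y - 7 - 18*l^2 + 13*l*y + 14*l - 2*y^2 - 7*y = -18*l^2 + l*(13*y + 21) - 2*y^2 - 8*y - 6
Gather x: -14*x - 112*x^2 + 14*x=-112*x^2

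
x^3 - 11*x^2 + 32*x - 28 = (x - 7)*(x - 2)^2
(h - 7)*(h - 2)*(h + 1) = h^3 - 8*h^2 + 5*h + 14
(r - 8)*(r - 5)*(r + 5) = r^3 - 8*r^2 - 25*r + 200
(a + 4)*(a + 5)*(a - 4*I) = a^3 + 9*a^2 - 4*I*a^2 + 20*a - 36*I*a - 80*I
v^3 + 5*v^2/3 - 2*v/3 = v*(v - 1/3)*(v + 2)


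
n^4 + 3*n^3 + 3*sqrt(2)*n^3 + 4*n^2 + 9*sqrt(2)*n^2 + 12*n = n*(n + 3)*(n + sqrt(2))*(n + 2*sqrt(2))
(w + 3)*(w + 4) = w^2 + 7*w + 12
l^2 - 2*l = l*(l - 2)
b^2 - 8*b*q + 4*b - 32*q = (b + 4)*(b - 8*q)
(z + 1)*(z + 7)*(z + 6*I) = z^3 + 8*z^2 + 6*I*z^2 + 7*z + 48*I*z + 42*I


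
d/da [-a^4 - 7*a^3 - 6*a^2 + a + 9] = -4*a^3 - 21*a^2 - 12*a + 1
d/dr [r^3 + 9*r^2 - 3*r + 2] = 3*r^2 + 18*r - 3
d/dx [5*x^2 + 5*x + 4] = 10*x + 5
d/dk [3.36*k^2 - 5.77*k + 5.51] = 6.72*k - 5.77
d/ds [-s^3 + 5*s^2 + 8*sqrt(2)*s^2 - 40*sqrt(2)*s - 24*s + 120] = -3*s^2 + 10*s + 16*sqrt(2)*s - 40*sqrt(2) - 24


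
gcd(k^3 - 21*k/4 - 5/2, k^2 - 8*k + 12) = 1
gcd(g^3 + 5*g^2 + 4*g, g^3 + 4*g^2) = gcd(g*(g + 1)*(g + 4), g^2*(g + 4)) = g^2 + 4*g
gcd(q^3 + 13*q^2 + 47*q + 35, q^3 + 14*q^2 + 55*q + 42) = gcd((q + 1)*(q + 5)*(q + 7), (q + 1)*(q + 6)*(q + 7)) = q^2 + 8*q + 7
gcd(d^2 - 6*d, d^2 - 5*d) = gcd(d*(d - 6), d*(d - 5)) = d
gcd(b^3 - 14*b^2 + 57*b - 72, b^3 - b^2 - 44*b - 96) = b - 8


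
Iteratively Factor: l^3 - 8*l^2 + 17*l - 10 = (l - 2)*(l^2 - 6*l + 5) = (l - 5)*(l - 2)*(l - 1)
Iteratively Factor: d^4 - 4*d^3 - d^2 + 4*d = (d - 4)*(d^3 - d) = d*(d - 4)*(d^2 - 1) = d*(d - 4)*(d + 1)*(d - 1)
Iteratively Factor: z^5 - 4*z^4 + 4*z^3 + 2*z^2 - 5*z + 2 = (z - 1)*(z^4 - 3*z^3 + z^2 + 3*z - 2) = (z - 1)^2*(z^3 - 2*z^2 - z + 2) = (z - 1)^2*(z + 1)*(z^2 - 3*z + 2) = (z - 2)*(z - 1)^2*(z + 1)*(z - 1)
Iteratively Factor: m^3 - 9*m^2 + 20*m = (m - 5)*(m^2 - 4*m) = (m - 5)*(m - 4)*(m)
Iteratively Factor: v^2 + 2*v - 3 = (v + 3)*(v - 1)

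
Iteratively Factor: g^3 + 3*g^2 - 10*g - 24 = (g + 4)*(g^2 - g - 6) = (g - 3)*(g + 4)*(g + 2)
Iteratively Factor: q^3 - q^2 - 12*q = (q)*(q^2 - q - 12) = q*(q - 4)*(q + 3)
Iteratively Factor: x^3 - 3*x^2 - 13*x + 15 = (x + 3)*(x^2 - 6*x + 5) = (x - 5)*(x + 3)*(x - 1)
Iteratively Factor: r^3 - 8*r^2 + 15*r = (r)*(r^2 - 8*r + 15) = r*(r - 3)*(r - 5)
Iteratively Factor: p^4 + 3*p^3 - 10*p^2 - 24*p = (p - 3)*(p^3 + 6*p^2 + 8*p) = (p - 3)*(p + 2)*(p^2 + 4*p) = (p - 3)*(p + 2)*(p + 4)*(p)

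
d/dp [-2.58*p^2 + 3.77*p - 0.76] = 3.77 - 5.16*p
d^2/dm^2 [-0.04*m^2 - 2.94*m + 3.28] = -0.0800000000000000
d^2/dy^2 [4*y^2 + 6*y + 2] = 8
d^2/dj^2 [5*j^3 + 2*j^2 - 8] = 30*j + 4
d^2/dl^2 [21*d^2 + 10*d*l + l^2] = 2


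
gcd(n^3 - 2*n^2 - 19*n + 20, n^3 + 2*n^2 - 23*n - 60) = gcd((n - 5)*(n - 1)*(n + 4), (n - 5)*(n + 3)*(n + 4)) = n^2 - n - 20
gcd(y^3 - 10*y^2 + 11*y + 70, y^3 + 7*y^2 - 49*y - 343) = y - 7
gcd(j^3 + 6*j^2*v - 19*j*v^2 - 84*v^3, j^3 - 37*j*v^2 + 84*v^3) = -j^2 - 3*j*v + 28*v^2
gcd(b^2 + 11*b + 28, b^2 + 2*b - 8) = b + 4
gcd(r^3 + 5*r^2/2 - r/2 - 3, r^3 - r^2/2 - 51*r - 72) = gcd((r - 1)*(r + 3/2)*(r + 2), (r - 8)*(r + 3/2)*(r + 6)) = r + 3/2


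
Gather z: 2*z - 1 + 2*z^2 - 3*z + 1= 2*z^2 - z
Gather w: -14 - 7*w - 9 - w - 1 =-8*w - 24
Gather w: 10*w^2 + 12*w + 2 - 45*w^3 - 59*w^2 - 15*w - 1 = -45*w^3 - 49*w^2 - 3*w + 1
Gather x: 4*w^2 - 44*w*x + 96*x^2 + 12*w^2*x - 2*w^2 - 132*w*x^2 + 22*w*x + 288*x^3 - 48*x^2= 2*w^2 + 288*x^3 + x^2*(48 - 132*w) + x*(12*w^2 - 22*w)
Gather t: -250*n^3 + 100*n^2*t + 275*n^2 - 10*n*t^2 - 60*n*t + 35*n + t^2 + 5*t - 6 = -250*n^3 + 275*n^2 + 35*n + t^2*(1 - 10*n) + t*(100*n^2 - 60*n + 5) - 6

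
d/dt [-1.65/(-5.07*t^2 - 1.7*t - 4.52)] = (-16.731*t - 2.805)/(5.07*t^2 + 1.7*t + 4.52)^2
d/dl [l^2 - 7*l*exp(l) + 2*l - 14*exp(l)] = -7*l*exp(l) + 2*l - 21*exp(l) + 2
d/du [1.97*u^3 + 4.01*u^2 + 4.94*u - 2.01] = 5.91*u^2 + 8.02*u + 4.94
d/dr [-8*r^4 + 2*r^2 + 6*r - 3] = -32*r^3 + 4*r + 6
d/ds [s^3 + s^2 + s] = 3*s^2 + 2*s + 1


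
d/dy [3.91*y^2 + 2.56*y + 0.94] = 7.82*y + 2.56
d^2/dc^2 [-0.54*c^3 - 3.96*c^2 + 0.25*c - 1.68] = -3.24*c - 7.92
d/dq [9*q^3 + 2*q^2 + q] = 27*q^2 + 4*q + 1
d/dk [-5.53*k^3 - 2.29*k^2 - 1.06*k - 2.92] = -16.59*k^2 - 4.58*k - 1.06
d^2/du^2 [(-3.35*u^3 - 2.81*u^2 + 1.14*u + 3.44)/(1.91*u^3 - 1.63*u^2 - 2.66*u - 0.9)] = (-2.8421709430404e-14*u^7 - 41.361432*u^6 - 77.167056*u^5 - 25.46412*u^4 - 234.550416*u^3 - 49.8950280000001*u^2 + 98.655792*u + 28.576648)/(6.967871*u^9 - 17.839209*u^8 - 13.887801*u^7 + 35.507651*u^6 + 36.152946*u^5 - 14.338074*u^4 - 37.593116*u^3 - 23.06502*u^2 - 6.4638*u - 0.729)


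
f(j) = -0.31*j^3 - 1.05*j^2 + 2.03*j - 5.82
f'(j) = -0.93*j^2 - 2.1*j + 2.03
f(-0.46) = -6.95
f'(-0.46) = 2.80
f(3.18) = -19.95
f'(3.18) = -14.05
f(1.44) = -6.00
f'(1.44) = -2.92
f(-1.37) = -9.77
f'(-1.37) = 3.16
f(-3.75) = -11.85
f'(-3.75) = -3.17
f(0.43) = -5.17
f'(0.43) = 0.96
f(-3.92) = -11.24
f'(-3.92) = -4.03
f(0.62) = -5.04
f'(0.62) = 0.37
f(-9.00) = 116.85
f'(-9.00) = -54.40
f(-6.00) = 11.16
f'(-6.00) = -18.85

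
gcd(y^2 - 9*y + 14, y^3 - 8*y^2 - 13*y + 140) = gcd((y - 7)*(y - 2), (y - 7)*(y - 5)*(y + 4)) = y - 7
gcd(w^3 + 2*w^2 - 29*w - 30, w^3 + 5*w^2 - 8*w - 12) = w^2 + 7*w + 6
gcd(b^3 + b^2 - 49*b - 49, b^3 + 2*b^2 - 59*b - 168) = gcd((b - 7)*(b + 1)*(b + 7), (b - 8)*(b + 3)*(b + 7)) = b + 7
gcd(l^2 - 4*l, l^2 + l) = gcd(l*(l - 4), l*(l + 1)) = l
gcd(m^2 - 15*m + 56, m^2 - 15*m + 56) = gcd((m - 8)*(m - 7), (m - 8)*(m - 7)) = m^2 - 15*m + 56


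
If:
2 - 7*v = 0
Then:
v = 2/7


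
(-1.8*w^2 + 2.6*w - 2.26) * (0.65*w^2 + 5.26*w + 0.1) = -1.17*w^4 - 7.778*w^3 + 12.027*w^2 - 11.6276*w - 0.226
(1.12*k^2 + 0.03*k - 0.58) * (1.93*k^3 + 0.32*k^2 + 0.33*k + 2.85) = 2.1616*k^5 + 0.4163*k^4 - 0.7402*k^3 + 3.0163*k^2 - 0.1059*k - 1.653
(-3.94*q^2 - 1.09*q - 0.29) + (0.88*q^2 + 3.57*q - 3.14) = -3.06*q^2 + 2.48*q - 3.43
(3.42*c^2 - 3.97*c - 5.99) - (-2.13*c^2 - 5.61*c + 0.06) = 5.55*c^2 + 1.64*c - 6.05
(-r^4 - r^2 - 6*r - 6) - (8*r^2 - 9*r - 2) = -r^4 - 9*r^2 + 3*r - 4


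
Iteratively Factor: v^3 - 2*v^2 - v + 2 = (v + 1)*(v^2 - 3*v + 2) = (v - 2)*(v + 1)*(v - 1)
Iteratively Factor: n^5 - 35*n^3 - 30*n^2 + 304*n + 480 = (n + 4)*(n^4 - 4*n^3 - 19*n^2 + 46*n + 120) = (n + 2)*(n + 4)*(n^3 - 6*n^2 - 7*n + 60) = (n + 2)*(n + 3)*(n + 4)*(n^2 - 9*n + 20) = (n - 5)*(n + 2)*(n + 3)*(n + 4)*(n - 4)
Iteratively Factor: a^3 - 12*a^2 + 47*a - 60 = (a - 3)*(a^2 - 9*a + 20) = (a - 5)*(a - 3)*(a - 4)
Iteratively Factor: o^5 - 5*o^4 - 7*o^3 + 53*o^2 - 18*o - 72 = (o - 4)*(o^4 - o^3 - 11*o^2 + 9*o + 18) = (o - 4)*(o - 2)*(o^3 + o^2 - 9*o - 9) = (o - 4)*(o - 2)*(o + 1)*(o^2 - 9) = (o - 4)*(o - 2)*(o + 1)*(o + 3)*(o - 3)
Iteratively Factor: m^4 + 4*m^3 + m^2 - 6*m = (m - 1)*(m^3 + 5*m^2 + 6*m) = m*(m - 1)*(m^2 + 5*m + 6) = m*(m - 1)*(m + 2)*(m + 3)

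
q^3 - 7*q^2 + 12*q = q*(q - 4)*(q - 3)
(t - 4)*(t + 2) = t^2 - 2*t - 8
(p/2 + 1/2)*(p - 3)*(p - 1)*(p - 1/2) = p^4/2 - 7*p^3/4 + p^2/4 + 7*p/4 - 3/4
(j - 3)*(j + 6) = j^2 + 3*j - 18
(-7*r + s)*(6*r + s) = -42*r^2 - r*s + s^2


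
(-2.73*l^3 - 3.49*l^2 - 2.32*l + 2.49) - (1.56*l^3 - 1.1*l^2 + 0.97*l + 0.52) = -4.29*l^3 - 2.39*l^2 - 3.29*l + 1.97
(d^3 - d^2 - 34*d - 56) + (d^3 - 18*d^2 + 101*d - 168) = 2*d^3 - 19*d^2 + 67*d - 224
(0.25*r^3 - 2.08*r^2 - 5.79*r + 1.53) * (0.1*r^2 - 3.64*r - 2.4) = 0.025*r^5 - 1.118*r^4 + 6.3922*r^3 + 26.2206*r^2 + 8.3268*r - 3.672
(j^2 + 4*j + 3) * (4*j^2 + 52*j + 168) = 4*j^4 + 68*j^3 + 388*j^2 + 828*j + 504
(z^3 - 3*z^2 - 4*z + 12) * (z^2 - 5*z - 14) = z^5 - 8*z^4 - 3*z^3 + 74*z^2 - 4*z - 168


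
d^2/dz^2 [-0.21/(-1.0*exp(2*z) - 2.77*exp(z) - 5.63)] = (-(0.84*exp(z) + 0.5817)*(1.0*exp(2*z) + 2.77*exp(z) + 5.63) + 0.21*(2.0*exp(z) + 2.77)*(4.0*exp(z) + 5.54)*exp(z))*exp(z)/(1.0*exp(2*z) + 2.77*exp(z) + 5.63)^3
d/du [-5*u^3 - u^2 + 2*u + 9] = -15*u^2 - 2*u + 2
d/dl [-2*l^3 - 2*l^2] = 2*l*(-3*l - 2)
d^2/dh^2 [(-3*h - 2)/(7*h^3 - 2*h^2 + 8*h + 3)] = 2*(-441*h^5 - 462*h^4 + 380*h^3 + 18*h^2 + 168*h - 68)/(343*h^9 - 294*h^8 + 1260*h^7 - 239*h^6 + 1188*h^5 + 660*h^4 + 413*h^3 + 522*h^2 + 216*h + 27)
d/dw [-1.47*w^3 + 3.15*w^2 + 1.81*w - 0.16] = -4.41*w^2 + 6.3*w + 1.81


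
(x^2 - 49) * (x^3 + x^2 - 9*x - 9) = x^5 + x^4 - 58*x^3 - 58*x^2 + 441*x + 441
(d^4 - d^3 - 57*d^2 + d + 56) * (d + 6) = d^5 + 5*d^4 - 63*d^3 - 341*d^2 + 62*d + 336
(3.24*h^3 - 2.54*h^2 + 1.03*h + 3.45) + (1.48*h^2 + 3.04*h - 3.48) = 3.24*h^3 - 1.06*h^2 + 4.07*h - 0.0299999999999998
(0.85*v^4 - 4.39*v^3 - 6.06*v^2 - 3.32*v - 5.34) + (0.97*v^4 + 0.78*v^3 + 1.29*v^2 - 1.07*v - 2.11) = 1.82*v^4 - 3.61*v^3 - 4.77*v^2 - 4.39*v - 7.45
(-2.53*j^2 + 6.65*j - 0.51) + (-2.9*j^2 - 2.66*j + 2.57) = -5.43*j^2 + 3.99*j + 2.06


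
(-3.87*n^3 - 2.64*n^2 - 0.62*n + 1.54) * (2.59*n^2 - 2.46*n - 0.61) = -10.0233*n^5 + 2.6826*n^4 + 7.2493*n^3 + 7.1242*n^2 - 3.4102*n - 0.9394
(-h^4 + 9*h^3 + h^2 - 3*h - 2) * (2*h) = -2*h^5 + 18*h^4 + 2*h^3 - 6*h^2 - 4*h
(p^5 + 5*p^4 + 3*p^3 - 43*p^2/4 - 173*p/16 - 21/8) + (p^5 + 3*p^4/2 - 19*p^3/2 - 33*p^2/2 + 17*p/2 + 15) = 2*p^5 + 13*p^4/2 - 13*p^3/2 - 109*p^2/4 - 37*p/16 + 99/8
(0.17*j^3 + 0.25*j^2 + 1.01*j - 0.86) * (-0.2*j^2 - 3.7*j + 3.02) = -0.034*j^5 - 0.679*j^4 - 0.6136*j^3 - 2.81*j^2 + 6.2322*j - 2.5972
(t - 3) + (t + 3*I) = 2*t - 3 + 3*I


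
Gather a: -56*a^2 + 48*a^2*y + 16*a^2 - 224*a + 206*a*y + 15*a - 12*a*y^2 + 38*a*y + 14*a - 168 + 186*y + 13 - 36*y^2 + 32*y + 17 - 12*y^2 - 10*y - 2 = a^2*(48*y - 40) + a*(-12*y^2 + 244*y - 195) - 48*y^2 + 208*y - 140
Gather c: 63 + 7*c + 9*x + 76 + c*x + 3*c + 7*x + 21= c*(x + 10) + 16*x + 160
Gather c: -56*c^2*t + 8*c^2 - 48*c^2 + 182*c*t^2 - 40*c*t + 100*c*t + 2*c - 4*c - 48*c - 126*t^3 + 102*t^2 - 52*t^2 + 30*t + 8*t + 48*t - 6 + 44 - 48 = c^2*(-56*t - 40) + c*(182*t^2 + 60*t - 50) - 126*t^3 + 50*t^2 + 86*t - 10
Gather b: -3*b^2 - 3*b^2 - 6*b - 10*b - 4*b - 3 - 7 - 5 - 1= -6*b^2 - 20*b - 16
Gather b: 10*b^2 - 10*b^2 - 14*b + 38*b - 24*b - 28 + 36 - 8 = 0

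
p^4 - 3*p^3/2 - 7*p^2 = p^2*(p - 7/2)*(p + 2)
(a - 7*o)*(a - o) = a^2 - 8*a*o + 7*o^2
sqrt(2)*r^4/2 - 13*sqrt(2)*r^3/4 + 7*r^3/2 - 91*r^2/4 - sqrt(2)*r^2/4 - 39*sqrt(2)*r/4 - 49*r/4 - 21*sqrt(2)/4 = (r - 7)*(r + 1/2)*(r + 3*sqrt(2))*(sqrt(2)*r/2 + 1/2)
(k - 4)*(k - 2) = k^2 - 6*k + 8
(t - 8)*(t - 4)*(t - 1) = t^3 - 13*t^2 + 44*t - 32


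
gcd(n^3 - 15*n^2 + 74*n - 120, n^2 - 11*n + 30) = n^2 - 11*n + 30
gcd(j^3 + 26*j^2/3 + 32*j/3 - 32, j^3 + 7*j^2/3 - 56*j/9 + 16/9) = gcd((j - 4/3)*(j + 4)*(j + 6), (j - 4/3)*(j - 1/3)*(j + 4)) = j^2 + 8*j/3 - 16/3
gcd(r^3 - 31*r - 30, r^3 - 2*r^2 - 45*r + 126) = r - 6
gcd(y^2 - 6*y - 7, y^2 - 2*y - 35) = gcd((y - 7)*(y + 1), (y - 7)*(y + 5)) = y - 7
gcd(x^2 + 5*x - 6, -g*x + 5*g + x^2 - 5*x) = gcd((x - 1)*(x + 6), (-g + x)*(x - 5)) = 1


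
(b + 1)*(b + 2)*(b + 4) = b^3 + 7*b^2 + 14*b + 8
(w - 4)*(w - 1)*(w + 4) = w^3 - w^2 - 16*w + 16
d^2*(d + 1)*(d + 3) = d^4 + 4*d^3 + 3*d^2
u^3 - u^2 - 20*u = u*(u - 5)*(u + 4)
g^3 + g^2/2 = g^2*(g + 1/2)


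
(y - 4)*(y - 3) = y^2 - 7*y + 12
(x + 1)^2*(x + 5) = x^3 + 7*x^2 + 11*x + 5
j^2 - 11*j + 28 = (j - 7)*(j - 4)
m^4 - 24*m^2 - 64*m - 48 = (m - 6)*(m + 2)^3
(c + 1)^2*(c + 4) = c^3 + 6*c^2 + 9*c + 4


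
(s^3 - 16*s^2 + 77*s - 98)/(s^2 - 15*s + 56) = (s^2 - 9*s + 14)/(s - 8)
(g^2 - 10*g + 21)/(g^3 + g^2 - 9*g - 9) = (g - 7)/(g^2 + 4*g + 3)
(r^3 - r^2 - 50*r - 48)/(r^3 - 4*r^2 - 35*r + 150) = (r^2 - 7*r - 8)/(r^2 - 10*r + 25)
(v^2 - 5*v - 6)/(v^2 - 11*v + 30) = (v + 1)/(v - 5)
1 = 1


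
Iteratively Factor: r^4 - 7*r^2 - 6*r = (r - 3)*(r^3 + 3*r^2 + 2*r) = r*(r - 3)*(r^2 + 3*r + 2) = r*(r - 3)*(r + 2)*(r + 1)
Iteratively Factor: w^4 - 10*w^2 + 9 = (w - 1)*(w^3 + w^2 - 9*w - 9) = (w - 1)*(w + 1)*(w^2 - 9) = (w - 1)*(w + 1)*(w + 3)*(w - 3)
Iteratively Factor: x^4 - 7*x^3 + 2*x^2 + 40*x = (x)*(x^3 - 7*x^2 + 2*x + 40) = x*(x - 4)*(x^2 - 3*x - 10) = x*(x - 5)*(x - 4)*(x + 2)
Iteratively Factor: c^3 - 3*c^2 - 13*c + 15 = (c - 1)*(c^2 - 2*c - 15) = (c - 1)*(c + 3)*(c - 5)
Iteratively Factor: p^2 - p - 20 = (p - 5)*(p + 4)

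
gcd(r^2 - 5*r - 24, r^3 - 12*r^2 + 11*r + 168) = r^2 - 5*r - 24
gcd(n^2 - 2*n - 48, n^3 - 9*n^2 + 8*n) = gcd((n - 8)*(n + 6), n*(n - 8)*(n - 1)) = n - 8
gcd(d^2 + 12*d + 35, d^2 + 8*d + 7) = d + 7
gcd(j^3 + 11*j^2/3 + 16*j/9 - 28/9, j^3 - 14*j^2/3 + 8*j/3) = j - 2/3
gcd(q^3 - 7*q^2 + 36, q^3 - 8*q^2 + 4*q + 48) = q^2 - 4*q - 12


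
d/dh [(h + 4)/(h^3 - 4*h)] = 2*(-h^3 - 6*h^2 + 8)/(h^2*(h^4 - 8*h^2 + 16))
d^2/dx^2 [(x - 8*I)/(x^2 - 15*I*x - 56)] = 2/(x^3 - 21*I*x^2 - 147*x + 343*I)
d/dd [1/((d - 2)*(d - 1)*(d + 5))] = (-(d - 2)*(d - 1) - (d - 2)*(d + 5) - (d - 1)*(d + 5))/((d - 2)^2*(d - 1)^2*(d + 5)^2)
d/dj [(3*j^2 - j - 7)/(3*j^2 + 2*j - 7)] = 3*(3*j^2 + 7)/(9*j^4 + 12*j^3 - 38*j^2 - 28*j + 49)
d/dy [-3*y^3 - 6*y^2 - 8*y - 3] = -9*y^2 - 12*y - 8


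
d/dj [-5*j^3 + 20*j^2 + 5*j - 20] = -15*j^2 + 40*j + 5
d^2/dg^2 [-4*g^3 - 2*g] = -24*g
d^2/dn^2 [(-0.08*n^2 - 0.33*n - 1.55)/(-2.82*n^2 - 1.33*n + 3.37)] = (8.88178419700125e-16*n^4 + 4.648488*n^3 + 78.518952*n^2 + 53.697312*n + 39.71942)/(22.425768*n^6 + 31.730076*n^5 - 65.43387*n^4 - 73.484495*n^3 + 78.195795*n^2 + 45.314031*n - 38.272753)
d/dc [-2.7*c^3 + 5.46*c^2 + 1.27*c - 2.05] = -8.1*c^2 + 10.92*c + 1.27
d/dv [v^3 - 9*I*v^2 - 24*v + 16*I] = 3*v^2 - 18*I*v - 24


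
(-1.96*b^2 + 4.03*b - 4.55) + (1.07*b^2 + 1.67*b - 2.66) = -0.89*b^2 + 5.7*b - 7.21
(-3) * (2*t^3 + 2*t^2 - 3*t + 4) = -6*t^3 - 6*t^2 + 9*t - 12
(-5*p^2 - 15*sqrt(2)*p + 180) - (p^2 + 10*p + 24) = -6*p^2 - 15*sqrt(2)*p - 10*p + 156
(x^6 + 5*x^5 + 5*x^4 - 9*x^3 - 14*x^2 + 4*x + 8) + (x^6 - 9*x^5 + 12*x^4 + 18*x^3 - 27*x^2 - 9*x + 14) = 2*x^6 - 4*x^5 + 17*x^4 + 9*x^3 - 41*x^2 - 5*x + 22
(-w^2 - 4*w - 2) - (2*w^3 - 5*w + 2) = -2*w^3 - w^2 + w - 4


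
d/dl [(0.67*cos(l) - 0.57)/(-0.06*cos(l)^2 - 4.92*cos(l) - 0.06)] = 0.0413113887236433*(-0.0402*cos(l)^2 + 0.0684*cos(l) + 2.8446)*sin(l)/(-0.0121951219512195*sin(l)^2 + 1.0*cos(l) + 0.024390243902439)^2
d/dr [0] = 0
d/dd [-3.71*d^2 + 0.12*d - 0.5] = 0.12 - 7.42*d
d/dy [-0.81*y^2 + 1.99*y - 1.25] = 1.99 - 1.62*y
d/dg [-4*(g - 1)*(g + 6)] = -8*g - 20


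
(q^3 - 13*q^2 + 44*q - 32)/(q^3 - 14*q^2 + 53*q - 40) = (q - 4)/(q - 5)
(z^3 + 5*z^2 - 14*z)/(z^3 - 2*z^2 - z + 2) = z*(z + 7)/(z^2 - 1)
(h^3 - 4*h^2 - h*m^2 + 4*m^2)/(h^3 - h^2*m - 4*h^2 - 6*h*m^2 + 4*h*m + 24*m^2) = (h^2 - m^2)/(h^2 - h*m - 6*m^2)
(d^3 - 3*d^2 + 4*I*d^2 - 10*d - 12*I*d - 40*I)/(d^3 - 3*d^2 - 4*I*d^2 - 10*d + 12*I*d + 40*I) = (d + 4*I)/(d - 4*I)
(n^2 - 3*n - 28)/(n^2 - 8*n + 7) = (n + 4)/(n - 1)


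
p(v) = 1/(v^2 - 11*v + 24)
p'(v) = (11 - 2*v)/(v^2 - 11*v + 24)^2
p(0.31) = 0.05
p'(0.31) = 0.02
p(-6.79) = 0.01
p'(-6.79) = 0.00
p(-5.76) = 0.01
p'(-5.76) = 0.00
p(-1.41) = 0.02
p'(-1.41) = 0.01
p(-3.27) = 0.01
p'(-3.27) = 0.00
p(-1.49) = 0.02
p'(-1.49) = 0.01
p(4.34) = -0.20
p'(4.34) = 0.10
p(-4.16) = 0.01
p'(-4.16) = 0.00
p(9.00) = 0.17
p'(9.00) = -0.19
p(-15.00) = 0.00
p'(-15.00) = 0.00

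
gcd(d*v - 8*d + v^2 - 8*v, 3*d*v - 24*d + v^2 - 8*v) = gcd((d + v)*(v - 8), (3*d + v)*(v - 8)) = v - 8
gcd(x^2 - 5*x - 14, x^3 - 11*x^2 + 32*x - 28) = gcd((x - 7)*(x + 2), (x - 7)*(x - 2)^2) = x - 7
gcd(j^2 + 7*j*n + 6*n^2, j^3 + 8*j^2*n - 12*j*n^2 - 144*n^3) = j + 6*n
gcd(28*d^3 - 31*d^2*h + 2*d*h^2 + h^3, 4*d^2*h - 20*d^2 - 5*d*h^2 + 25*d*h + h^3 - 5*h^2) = 4*d^2 - 5*d*h + h^2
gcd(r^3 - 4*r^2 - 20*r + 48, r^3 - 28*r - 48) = r^2 - 2*r - 24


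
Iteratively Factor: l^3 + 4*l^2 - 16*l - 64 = (l - 4)*(l^2 + 8*l + 16) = (l - 4)*(l + 4)*(l + 4)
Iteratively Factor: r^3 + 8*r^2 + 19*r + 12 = (r + 1)*(r^2 + 7*r + 12) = (r + 1)*(r + 4)*(r + 3)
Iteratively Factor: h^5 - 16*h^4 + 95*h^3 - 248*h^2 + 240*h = (h - 4)*(h^4 - 12*h^3 + 47*h^2 - 60*h) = (h - 5)*(h - 4)*(h^3 - 7*h^2 + 12*h) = h*(h - 5)*(h - 4)*(h^2 - 7*h + 12) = h*(h - 5)*(h - 4)^2*(h - 3)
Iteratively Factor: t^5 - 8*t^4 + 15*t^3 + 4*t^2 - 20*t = (t - 2)*(t^4 - 6*t^3 + 3*t^2 + 10*t) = (t - 2)*(t + 1)*(t^3 - 7*t^2 + 10*t) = t*(t - 2)*(t + 1)*(t^2 - 7*t + 10) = t*(t - 5)*(t - 2)*(t + 1)*(t - 2)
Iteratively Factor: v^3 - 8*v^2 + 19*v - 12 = (v - 1)*(v^2 - 7*v + 12) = (v - 3)*(v - 1)*(v - 4)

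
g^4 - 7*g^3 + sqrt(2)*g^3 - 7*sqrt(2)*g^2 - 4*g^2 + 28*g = g*(g - 7)*(g - sqrt(2))*(g + 2*sqrt(2))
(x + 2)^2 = x^2 + 4*x + 4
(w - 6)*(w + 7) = w^2 + w - 42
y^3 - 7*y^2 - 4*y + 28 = (y - 7)*(y - 2)*(y + 2)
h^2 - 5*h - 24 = (h - 8)*(h + 3)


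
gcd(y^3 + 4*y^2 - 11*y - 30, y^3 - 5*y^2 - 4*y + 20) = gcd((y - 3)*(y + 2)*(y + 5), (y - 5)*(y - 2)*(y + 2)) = y + 2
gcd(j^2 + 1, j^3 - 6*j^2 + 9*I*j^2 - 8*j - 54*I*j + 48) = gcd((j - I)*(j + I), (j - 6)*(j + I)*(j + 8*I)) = j + I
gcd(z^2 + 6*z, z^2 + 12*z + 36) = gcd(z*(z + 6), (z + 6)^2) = z + 6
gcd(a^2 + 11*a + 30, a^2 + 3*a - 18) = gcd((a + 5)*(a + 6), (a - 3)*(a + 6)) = a + 6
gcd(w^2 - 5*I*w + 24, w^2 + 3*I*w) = w + 3*I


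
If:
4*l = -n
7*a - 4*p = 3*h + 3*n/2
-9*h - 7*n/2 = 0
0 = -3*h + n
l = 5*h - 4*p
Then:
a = 0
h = 0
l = 0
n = 0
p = 0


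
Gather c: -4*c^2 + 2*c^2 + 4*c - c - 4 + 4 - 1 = -2*c^2 + 3*c - 1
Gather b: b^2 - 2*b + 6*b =b^2 + 4*b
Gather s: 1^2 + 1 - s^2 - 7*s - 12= -s^2 - 7*s - 10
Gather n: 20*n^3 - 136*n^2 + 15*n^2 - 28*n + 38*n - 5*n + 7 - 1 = 20*n^3 - 121*n^2 + 5*n + 6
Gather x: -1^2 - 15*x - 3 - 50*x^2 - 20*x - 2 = -50*x^2 - 35*x - 6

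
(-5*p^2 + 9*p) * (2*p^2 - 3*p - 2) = -10*p^4 + 33*p^3 - 17*p^2 - 18*p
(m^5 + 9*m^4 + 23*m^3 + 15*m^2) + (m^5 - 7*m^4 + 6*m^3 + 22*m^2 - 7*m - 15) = 2*m^5 + 2*m^4 + 29*m^3 + 37*m^2 - 7*m - 15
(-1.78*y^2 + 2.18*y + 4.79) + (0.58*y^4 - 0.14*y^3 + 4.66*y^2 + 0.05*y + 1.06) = 0.58*y^4 - 0.14*y^3 + 2.88*y^2 + 2.23*y + 5.85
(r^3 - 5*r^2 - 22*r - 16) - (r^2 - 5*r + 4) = r^3 - 6*r^2 - 17*r - 20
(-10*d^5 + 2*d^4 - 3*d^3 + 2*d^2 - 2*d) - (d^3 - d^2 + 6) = -10*d^5 + 2*d^4 - 4*d^3 + 3*d^2 - 2*d - 6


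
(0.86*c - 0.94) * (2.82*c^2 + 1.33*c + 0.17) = 2.4252*c^3 - 1.507*c^2 - 1.104*c - 0.1598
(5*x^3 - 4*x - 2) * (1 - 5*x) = -25*x^4 + 5*x^3 + 20*x^2 + 6*x - 2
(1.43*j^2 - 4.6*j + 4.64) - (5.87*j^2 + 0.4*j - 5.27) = -4.44*j^2 - 5.0*j + 9.91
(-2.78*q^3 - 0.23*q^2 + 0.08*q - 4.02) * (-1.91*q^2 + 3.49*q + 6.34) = 5.3098*q^5 - 9.2629*q^4 - 18.5807*q^3 + 6.4992*q^2 - 13.5226*q - 25.4868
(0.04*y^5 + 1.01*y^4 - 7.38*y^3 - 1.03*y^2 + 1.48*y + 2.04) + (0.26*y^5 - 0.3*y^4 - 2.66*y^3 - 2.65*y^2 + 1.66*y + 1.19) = 0.3*y^5 + 0.71*y^4 - 10.04*y^3 - 3.68*y^2 + 3.14*y + 3.23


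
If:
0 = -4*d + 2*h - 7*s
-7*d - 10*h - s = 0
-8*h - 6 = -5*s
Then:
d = 24/5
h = -3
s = -18/5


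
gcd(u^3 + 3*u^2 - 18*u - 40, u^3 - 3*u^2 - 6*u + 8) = u^2 - 2*u - 8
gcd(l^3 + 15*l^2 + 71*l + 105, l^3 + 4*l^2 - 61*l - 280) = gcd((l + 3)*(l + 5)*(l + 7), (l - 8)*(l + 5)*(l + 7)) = l^2 + 12*l + 35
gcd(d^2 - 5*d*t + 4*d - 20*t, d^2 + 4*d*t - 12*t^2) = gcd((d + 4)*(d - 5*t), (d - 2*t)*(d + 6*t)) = 1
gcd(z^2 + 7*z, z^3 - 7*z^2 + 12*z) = z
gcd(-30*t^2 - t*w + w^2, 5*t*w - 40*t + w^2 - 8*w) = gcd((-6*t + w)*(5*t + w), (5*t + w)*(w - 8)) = 5*t + w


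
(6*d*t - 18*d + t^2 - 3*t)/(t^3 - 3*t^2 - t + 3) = (6*d + t)/(t^2 - 1)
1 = 1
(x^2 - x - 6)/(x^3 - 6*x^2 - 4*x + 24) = (x - 3)/(x^2 - 8*x + 12)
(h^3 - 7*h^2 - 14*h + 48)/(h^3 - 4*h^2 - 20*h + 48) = (h^2 - 5*h - 24)/(h^2 - 2*h - 24)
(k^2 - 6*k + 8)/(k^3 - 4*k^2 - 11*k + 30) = (k - 4)/(k^2 - 2*k - 15)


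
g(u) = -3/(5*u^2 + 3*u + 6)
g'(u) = -3*(-10*u - 3)/(5*u^2 + 3*u + 6)^2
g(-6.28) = -0.02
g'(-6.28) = -0.01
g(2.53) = -0.07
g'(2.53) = 0.04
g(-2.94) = -0.07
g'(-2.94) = -0.05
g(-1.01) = -0.37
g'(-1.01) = -0.33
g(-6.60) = -0.01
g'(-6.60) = -0.00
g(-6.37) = -0.02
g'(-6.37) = -0.01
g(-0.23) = -0.54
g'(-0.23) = 0.07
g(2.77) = -0.06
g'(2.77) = 0.03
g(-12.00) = 0.00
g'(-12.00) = 0.00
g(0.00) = -0.50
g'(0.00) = 0.25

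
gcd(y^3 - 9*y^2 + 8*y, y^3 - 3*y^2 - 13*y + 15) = y - 1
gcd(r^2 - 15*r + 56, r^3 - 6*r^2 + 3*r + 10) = 1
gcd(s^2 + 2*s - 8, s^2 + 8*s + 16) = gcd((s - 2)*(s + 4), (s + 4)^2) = s + 4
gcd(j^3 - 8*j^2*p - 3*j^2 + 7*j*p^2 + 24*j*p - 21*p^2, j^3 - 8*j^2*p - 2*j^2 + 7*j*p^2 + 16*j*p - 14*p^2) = j^2 - 8*j*p + 7*p^2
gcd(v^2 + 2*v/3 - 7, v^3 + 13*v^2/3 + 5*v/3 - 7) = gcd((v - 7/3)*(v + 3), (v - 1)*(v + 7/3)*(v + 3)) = v + 3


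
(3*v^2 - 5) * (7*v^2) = 21*v^4 - 35*v^2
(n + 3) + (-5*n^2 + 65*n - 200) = -5*n^2 + 66*n - 197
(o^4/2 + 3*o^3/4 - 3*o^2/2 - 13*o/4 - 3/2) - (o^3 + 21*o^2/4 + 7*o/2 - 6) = o^4/2 - o^3/4 - 27*o^2/4 - 27*o/4 + 9/2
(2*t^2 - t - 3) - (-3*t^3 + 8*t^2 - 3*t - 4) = 3*t^3 - 6*t^2 + 2*t + 1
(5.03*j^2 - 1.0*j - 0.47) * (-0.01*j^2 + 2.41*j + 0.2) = -0.0503*j^4 + 12.1323*j^3 - 1.3993*j^2 - 1.3327*j - 0.094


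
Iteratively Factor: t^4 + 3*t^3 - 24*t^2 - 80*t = (t)*(t^3 + 3*t^2 - 24*t - 80) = t*(t - 5)*(t^2 + 8*t + 16) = t*(t - 5)*(t + 4)*(t + 4)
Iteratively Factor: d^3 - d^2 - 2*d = (d + 1)*(d^2 - 2*d) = (d - 2)*(d + 1)*(d)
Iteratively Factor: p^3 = (p)*(p^2) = p^2*(p)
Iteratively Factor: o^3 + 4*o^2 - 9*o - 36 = (o - 3)*(o^2 + 7*o + 12) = (o - 3)*(o + 3)*(o + 4)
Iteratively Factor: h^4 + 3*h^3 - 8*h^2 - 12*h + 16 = (h + 4)*(h^3 - h^2 - 4*h + 4) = (h - 1)*(h + 4)*(h^2 - 4) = (h - 2)*(h - 1)*(h + 4)*(h + 2)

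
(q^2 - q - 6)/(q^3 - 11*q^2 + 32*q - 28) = (q^2 - q - 6)/(q^3 - 11*q^2 + 32*q - 28)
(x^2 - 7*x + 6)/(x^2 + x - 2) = (x - 6)/(x + 2)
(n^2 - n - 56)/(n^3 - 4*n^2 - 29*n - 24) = (n + 7)/(n^2 + 4*n + 3)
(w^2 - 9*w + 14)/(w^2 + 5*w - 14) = (w - 7)/(w + 7)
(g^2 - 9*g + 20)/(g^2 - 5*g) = (g - 4)/g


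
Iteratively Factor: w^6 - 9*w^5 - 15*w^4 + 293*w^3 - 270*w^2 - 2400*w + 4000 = (w - 5)*(w^5 - 4*w^4 - 35*w^3 + 118*w^2 + 320*w - 800) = (w - 5)*(w + 4)*(w^4 - 8*w^3 - 3*w^2 + 130*w - 200) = (w - 5)*(w - 2)*(w + 4)*(w^3 - 6*w^2 - 15*w + 100) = (w - 5)^2*(w - 2)*(w + 4)*(w^2 - w - 20) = (w - 5)^3*(w - 2)*(w + 4)*(w + 4)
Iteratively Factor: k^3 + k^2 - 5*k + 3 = (k + 3)*(k^2 - 2*k + 1) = (k - 1)*(k + 3)*(k - 1)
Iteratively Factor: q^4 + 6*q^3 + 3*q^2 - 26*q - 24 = (q + 3)*(q^3 + 3*q^2 - 6*q - 8) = (q + 1)*(q + 3)*(q^2 + 2*q - 8) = (q - 2)*(q + 1)*(q + 3)*(q + 4)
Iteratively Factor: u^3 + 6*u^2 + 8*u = (u)*(u^2 + 6*u + 8) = u*(u + 2)*(u + 4)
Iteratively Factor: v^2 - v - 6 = (v + 2)*(v - 3)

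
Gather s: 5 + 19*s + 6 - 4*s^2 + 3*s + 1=-4*s^2 + 22*s + 12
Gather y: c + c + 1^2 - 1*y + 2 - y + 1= 2*c - 2*y + 4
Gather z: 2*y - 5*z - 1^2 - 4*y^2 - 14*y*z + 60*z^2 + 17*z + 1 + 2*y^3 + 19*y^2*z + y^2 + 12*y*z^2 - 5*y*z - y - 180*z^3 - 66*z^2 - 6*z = 2*y^3 - 3*y^2 + y - 180*z^3 + z^2*(12*y - 6) + z*(19*y^2 - 19*y + 6)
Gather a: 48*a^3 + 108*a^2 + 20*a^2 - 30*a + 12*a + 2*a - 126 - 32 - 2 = 48*a^3 + 128*a^2 - 16*a - 160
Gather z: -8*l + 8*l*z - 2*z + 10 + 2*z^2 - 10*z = -8*l + 2*z^2 + z*(8*l - 12) + 10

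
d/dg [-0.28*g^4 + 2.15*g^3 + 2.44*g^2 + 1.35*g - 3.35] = -1.12*g^3 + 6.45*g^2 + 4.88*g + 1.35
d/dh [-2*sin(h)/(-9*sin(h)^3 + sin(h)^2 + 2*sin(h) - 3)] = 2*(-18*sin(h)^3 + sin(h)^2 + 3)*cos(h)/(9*sin(h)^3 - sin(h)^2 - 2*sin(h) + 3)^2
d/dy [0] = 0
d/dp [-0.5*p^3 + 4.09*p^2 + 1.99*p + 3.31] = -1.5*p^2 + 8.18*p + 1.99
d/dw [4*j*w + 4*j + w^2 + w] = 4*j + 2*w + 1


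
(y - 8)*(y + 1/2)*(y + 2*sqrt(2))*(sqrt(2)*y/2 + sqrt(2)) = sqrt(2)*y^4/2 - 11*sqrt(2)*y^3/4 + 2*y^3 - 19*sqrt(2)*y^2/2 - 11*y^2 - 38*y - 4*sqrt(2)*y - 16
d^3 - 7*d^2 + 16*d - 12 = (d - 3)*(d - 2)^2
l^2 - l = l*(l - 1)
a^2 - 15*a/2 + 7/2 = (a - 7)*(a - 1/2)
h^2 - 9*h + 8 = (h - 8)*(h - 1)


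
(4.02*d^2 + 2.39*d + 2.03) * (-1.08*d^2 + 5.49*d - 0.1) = -4.3416*d^4 + 19.4886*d^3 + 10.5267*d^2 + 10.9057*d - 0.203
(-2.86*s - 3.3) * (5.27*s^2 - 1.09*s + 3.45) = -15.0722*s^3 - 14.2736*s^2 - 6.27*s - 11.385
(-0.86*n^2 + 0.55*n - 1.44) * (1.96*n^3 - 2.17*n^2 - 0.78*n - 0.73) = -1.6856*n^5 + 2.9442*n^4 - 3.3451*n^3 + 3.3236*n^2 + 0.7217*n + 1.0512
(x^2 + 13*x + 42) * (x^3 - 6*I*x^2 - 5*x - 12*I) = x^5 + 13*x^4 - 6*I*x^4 + 37*x^3 - 78*I*x^3 - 65*x^2 - 264*I*x^2 - 210*x - 156*I*x - 504*I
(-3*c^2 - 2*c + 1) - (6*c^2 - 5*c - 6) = -9*c^2 + 3*c + 7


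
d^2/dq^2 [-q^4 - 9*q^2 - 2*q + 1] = -12*q^2 - 18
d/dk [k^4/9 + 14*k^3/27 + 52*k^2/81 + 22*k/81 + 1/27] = 4*k^3/9 + 14*k^2/9 + 104*k/81 + 22/81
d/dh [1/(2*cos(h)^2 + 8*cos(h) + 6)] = (cos(h) + 2)*sin(h)/(cos(h)^2 + 4*cos(h) + 3)^2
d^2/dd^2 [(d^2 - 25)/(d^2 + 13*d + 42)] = 2*(-13*d^3 - 201*d^2 - 975*d - 1411)/(d^6 + 39*d^5 + 633*d^4 + 5473*d^3 + 26586*d^2 + 68796*d + 74088)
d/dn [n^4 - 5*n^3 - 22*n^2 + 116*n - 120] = 4*n^3 - 15*n^2 - 44*n + 116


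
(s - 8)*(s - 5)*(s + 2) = s^3 - 11*s^2 + 14*s + 80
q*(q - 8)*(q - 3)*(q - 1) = q^4 - 12*q^3 + 35*q^2 - 24*q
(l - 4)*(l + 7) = l^2 + 3*l - 28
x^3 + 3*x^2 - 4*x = x*(x - 1)*(x + 4)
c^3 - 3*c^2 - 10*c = c*(c - 5)*(c + 2)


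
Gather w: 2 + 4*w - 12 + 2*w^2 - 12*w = 2*w^2 - 8*w - 10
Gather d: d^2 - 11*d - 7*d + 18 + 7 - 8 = d^2 - 18*d + 17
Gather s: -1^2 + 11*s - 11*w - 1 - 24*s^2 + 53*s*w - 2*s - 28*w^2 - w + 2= -24*s^2 + s*(53*w + 9) - 28*w^2 - 12*w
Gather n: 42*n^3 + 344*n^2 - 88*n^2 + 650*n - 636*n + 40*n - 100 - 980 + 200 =42*n^3 + 256*n^2 + 54*n - 880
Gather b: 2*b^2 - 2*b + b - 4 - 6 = 2*b^2 - b - 10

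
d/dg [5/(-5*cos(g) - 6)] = -25*sin(g)/(5*cos(g) + 6)^2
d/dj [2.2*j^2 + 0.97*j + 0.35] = 4.4*j + 0.97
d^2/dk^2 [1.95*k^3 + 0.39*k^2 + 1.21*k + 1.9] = 11.7*k + 0.78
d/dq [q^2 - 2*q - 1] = 2*q - 2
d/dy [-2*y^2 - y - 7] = -4*y - 1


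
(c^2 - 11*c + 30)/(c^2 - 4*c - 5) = (c - 6)/(c + 1)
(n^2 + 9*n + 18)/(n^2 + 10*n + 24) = (n + 3)/(n + 4)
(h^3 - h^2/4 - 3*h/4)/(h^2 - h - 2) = h*(-4*h^2 + h + 3)/(4*(-h^2 + h + 2))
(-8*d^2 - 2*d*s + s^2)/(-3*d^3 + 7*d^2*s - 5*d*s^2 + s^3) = (8*d^2 + 2*d*s - s^2)/(3*d^3 - 7*d^2*s + 5*d*s^2 - s^3)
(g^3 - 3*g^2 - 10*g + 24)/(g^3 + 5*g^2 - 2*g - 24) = (g - 4)/(g + 4)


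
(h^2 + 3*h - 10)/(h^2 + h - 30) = (h^2 + 3*h - 10)/(h^2 + h - 30)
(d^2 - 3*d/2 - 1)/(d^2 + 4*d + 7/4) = 2*(d - 2)/(2*d + 7)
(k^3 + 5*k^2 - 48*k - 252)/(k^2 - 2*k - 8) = (-k^3 - 5*k^2 + 48*k + 252)/(-k^2 + 2*k + 8)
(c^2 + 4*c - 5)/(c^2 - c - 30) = (c - 1)/(c - 6)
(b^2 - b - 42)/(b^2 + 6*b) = (b - 7)/b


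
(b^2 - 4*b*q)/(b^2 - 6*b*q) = (b - 4*q)/(b - 6*q)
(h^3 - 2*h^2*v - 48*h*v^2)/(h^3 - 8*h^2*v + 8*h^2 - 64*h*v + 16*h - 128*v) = h*(h + 6*v)/(h^2 + 8*h + 16)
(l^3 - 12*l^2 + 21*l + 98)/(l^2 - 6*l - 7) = (l^2 - 5*l - 14)/(l + 1)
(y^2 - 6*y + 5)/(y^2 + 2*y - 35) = (y - 1)/(y + 7)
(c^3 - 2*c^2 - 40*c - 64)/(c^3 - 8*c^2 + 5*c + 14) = (c^3 - 2*c^2 - 40*c - 64)/(c^3 - 8*c^2 + 5*c + 14)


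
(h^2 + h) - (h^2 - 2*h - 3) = 3*h + 3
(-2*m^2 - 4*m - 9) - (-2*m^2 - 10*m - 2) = 6*m - 7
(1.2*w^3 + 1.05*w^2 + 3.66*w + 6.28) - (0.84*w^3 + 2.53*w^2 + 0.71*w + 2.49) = 0.36*w^3 - 1.48*w^2 + 2.95*w + 3.79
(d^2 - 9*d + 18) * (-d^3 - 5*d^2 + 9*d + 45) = -d^5 + 4*d^4 + 36*d^3 - 126*d^2 - 243*d + 810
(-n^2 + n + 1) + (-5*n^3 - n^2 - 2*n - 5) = -5*n^3 - 2*n^2 - n - 4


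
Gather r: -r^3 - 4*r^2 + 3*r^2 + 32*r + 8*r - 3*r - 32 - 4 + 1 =-r^3 - r^2 + 37*r - 35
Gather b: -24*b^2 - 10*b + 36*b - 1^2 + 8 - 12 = -24*b^2 + 26*b - 5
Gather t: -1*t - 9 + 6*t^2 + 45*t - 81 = 6*t^2 + 44*t - 90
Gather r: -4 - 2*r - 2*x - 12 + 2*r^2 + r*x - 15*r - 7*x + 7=2*r^2 + r*(x - 17) - 9*x - 9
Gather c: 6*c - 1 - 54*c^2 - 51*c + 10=-54*c^2 - 45*c + 9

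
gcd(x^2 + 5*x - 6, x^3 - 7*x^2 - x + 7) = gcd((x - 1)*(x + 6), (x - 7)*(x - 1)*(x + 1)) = x - 1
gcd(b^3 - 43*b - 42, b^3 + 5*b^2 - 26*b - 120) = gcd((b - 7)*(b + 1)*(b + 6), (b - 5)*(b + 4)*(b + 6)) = b + 6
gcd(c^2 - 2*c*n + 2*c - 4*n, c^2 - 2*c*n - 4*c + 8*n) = c - 2*n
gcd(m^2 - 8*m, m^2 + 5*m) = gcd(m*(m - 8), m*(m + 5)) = m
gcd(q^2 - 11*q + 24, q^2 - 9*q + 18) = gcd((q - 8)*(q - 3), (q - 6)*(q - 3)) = q - 3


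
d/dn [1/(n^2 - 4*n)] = 2*(2 - n)/(n^2*(n - 4)^2)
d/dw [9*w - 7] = 9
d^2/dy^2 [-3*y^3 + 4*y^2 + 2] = 8 - 18*y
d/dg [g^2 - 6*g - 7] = 2*g - 6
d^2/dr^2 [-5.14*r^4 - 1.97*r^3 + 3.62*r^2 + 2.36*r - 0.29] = -61.68*r^2 - 11.82*r + 7.24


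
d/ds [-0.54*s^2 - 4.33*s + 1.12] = -1.08*s - 4.33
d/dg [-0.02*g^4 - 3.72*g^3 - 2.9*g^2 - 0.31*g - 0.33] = -0.08*g^3 - 11.16*g^2 - 5.8*g - 0.31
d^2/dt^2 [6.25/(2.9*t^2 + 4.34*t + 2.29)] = (-105.125*t^2 - 157.325*t + 6.25*(5.8*t + 4.34)*(11.6*t + 8.68) - 83.0125)/(2.9*t^2 + 4.34*t + 2.29)^3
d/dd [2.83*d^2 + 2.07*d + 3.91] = 5.66*d + 2.07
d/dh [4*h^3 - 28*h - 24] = 12*h^2 - 28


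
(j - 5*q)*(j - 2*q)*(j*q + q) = j^3*q - 7*j^2*q^2 + j^2*q + 10*j*q^3 - 7*j*q^2 + 10*q^3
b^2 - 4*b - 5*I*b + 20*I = (b - 4)*(b - 5*I)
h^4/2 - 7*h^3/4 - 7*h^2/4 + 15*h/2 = h*(h/2 + 1)*(h - 3)*(h - 5/2)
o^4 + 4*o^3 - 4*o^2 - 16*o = o*(o - 2)*(o + 2)*(o + 4)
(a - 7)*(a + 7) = a^2 - 49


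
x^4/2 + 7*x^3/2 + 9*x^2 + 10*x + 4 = (x/2 + 1)*(x + 1)*(x + 2)^2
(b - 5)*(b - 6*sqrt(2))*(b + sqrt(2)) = b^3 - 5*sqrt(2)*b^2 - 5*b^2 - 12*b + 25*sqrt(2)*b + 60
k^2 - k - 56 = (k - 8)*(k + 7)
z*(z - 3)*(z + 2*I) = z^3 - 3*z^2 + 2*I*z^2 - 6*I*z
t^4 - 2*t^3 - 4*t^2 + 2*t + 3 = (t - 3)*(t - 1)*(t + 1)^2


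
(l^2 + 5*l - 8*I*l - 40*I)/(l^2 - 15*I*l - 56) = (l + 5)/(l - 7*I)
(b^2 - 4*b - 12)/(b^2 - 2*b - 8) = (b - 6)/(b - 4)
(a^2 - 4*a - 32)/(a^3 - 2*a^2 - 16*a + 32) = (a - 8)/(a^2 - 6*a + 8)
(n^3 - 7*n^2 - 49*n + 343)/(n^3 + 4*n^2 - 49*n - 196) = (n - 7)/(n + 4)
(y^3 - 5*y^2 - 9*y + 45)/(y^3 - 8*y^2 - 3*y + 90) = (y - 3)/(y - 6)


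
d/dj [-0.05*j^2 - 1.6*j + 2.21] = -0.1*j - 1.6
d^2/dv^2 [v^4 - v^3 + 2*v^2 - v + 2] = 12*v^2 - 6*v + 4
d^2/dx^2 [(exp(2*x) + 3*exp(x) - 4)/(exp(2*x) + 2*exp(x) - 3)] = (exp(x) - 3)*exp(x)/(exp(3*x) + 9*exp(2*x) + 27*exp(x) + 27)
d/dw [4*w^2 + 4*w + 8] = 8*w + 4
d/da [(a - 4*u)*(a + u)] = 2*a - 3*u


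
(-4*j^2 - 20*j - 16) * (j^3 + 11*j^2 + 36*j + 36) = -4*j^5 - 64*j^4 - 380*j^3 - 1040*j^2 - 1296*j - 576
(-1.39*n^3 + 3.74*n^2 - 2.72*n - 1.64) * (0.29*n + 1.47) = -0.4031*n^4 - 0.9587*n^3 + 4.709*n^2 - 4.474*n - 2.4108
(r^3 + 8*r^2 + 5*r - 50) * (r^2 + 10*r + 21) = r^5 + 18*r^4 + 106*r^3 + 168*r^2 - 395*r - 1050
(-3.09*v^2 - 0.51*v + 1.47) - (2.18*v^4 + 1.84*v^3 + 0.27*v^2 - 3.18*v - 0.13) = -2.18*v^4 - 1.84*v^3 - 3.36*v^2 + 2.67*v + 1.6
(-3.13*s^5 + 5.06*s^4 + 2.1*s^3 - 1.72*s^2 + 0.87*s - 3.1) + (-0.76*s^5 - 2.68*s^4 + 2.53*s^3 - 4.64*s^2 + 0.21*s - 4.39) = -3.89*s^5 + 2.38*s^4 + 4.63*s^3 - 6.36*s^2 + 1.08*s - 7.49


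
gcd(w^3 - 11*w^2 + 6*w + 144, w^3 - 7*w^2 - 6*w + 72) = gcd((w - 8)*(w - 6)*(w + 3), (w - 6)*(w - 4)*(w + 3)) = w^2 - 3*w - 18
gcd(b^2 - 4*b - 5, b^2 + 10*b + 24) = 1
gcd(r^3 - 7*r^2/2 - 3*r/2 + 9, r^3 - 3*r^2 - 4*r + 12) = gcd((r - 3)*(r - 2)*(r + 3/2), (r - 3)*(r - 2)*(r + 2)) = r^2 - 5*r + 6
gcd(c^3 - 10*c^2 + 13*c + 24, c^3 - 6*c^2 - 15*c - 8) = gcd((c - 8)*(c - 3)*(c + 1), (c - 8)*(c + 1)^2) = c^2 - 7*c - 8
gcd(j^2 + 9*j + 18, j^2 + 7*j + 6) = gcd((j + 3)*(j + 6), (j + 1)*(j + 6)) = j + 6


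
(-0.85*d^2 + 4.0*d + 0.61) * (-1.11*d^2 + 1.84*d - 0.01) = 0.9435*d^4 - 6.004*d^3 + 6.6914*d^2 + 1.0824*d - 0.0061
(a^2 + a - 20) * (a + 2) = a^3 + 3*a^2 - 18*a - 40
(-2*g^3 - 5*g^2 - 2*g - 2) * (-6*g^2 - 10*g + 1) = 12*g^5 + 50*g^4 + 60*g^3 + 27*g^2 + 18*g - 2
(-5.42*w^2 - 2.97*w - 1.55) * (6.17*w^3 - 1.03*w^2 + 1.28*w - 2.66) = -33.4414*w^5 - 12.7423*w^4 - 13.442*w^3 + 12.2121*w^2 + 5.9162*w + 4.123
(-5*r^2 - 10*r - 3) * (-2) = 10*r^2 + 20*r + 6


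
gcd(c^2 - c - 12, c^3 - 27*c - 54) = c + 3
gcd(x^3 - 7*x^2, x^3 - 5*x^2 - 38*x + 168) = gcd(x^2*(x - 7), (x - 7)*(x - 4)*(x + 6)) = x - 7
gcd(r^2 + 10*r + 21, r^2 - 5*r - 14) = 1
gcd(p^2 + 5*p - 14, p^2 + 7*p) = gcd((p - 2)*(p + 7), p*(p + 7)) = p + 7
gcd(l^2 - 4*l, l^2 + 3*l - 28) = l - 4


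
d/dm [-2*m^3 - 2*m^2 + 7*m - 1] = -6*m^2 - 4*m + 7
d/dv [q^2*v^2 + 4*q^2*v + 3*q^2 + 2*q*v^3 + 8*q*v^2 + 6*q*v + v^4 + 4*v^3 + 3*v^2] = 2*q^2*v + 4*q^2 + 6*q*v^2 + 16*q*v + 6*q + 4*v^3 + 12*v^2 + 6*v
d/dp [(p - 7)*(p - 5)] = 2*p - 12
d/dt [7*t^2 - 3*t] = 14*t - 3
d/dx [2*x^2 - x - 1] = 4*x - 1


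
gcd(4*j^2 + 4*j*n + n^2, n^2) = 1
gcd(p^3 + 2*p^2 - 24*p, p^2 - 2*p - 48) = p + 6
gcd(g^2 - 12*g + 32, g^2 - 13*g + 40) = g - 8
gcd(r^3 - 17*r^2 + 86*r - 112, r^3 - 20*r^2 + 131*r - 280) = r^2 - 15*r + 56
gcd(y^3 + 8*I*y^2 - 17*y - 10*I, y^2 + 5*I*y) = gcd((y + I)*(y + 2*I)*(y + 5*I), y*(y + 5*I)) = y + 5*I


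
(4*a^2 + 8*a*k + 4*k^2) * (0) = 0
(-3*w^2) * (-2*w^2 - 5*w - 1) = 6*w^4 + 15*w^3 + 3*w^2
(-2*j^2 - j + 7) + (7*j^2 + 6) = 5*j^2 - j + 13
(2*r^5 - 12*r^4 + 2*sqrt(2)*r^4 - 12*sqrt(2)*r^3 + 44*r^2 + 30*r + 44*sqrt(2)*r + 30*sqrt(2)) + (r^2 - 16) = 2*r^5 - 12*r^4 + 2*sqrt(2)*r^4 - 12*sqrt(2)*r^3 + 45*r^2 + 30*r + 44*sqrt(2)*r - 16 + 30*sqrt(2)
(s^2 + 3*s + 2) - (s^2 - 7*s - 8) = 10*s + 10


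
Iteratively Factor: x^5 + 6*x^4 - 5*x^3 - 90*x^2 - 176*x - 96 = (x + 2)*(x^4 + 4*x^3 - 13*x^2 - 64*x - 48) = (x - 4)*(x + 2)*(x^3 + 8*x^2 + 19*x + 12) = (x - 4)*(x + 2)*(x + 3)*(x^2 + 5*x + 4) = (x - 4)*(x + 2)*(x + 3)*(x + 4)*(x + 1)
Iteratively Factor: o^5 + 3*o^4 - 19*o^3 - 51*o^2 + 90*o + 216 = (o - 3)*(o^4 + 6*o^3 - o^2 - 54*o - 72) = (o - 3)*(o + 4)*(o^3 + 2*o^2 - 9*o - 18) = (o - 3)*(o + 2)*(o + 4)*(o^2 - 9) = (o - 3)*(o + 2)*(o + 3)*(o + 4)*(o - 3)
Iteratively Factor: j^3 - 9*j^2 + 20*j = (j - 4)*(j^2 - 5*j) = (j - 5)*(j - 4)*(j)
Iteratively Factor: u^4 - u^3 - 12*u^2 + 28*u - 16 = (u + 4)*(u^3 - 5*u^2 + 8*u - 4) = (u - 2)*(u + 4)*(u^2 - 3*u + 2) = (u - 2)*(u - 1)*(u + 4)*(u - 2)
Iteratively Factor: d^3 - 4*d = (d - 2)*(d^2 + 2*d) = d*(d - 2)*(d + 2)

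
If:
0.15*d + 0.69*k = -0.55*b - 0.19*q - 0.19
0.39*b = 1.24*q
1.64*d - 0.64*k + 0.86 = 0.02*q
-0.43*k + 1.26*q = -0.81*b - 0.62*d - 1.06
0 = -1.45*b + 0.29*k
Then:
No Solution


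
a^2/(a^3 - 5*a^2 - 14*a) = a/(a^2 - 5*a - 14)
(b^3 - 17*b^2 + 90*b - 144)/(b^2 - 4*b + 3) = (b^2 - 14*b + 48)/(b - 1)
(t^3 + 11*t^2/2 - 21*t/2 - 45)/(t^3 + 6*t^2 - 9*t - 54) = (t + 5/2)/(t + 3)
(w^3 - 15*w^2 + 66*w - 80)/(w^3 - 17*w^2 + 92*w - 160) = (w - 2)/(w - 4)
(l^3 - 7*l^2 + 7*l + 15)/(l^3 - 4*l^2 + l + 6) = (l - 5)/(l - 2)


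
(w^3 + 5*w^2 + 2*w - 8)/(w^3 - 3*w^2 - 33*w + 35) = (w^2 + 6*w + 8)/(w^2 - 2*w - 35)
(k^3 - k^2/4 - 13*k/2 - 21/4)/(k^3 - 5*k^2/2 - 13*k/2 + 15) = (4*k^2 + 11*k + 7)/(2*(2*k^2 + k - 10))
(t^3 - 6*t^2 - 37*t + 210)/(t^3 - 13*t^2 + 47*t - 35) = (t + 6)/(t - 1)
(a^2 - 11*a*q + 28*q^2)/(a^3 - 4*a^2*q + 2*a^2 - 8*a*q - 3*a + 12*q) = (a - 7*q)/(a^2 + 2*a - 3)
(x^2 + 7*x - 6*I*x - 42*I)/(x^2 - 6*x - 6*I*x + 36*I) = (x + 7)/(x - 6)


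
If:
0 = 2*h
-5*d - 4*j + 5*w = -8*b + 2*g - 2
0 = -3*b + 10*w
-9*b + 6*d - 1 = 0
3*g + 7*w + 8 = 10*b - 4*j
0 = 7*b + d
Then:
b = -1/51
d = 7/51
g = -789/85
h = 0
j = 10043/2040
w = -1/170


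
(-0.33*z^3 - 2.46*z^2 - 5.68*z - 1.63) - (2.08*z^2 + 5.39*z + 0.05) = -0.33*z^3 - 4.54*z^2 - 11.07*z - 1.68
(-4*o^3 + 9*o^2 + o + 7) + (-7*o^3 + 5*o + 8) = -11*o^3 + 9*o^2 + 6*o + 15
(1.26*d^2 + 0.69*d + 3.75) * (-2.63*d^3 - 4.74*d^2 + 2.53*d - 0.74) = -3.3138*d^5 - 7.7871*d^4 - 9.9453*d^3 - 16.9617*d^2 + 8.9769*d - 2.775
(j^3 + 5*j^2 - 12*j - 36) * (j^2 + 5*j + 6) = j^5 + 10*j^4 + 19*j^3 - 66*j^2 - 252*j - 216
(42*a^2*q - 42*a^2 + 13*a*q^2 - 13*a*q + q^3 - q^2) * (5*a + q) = 210*a^3*q - 210*a^3 + 107*a^2*q^2 - 107*a^2*q + 18*a*q^3 - 18*a*q^2 + q^4 - q^3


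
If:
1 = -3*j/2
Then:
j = -2/3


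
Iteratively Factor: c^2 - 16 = (c + 4)*(c - 4)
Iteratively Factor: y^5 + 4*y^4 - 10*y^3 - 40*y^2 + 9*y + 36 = (y + 1)*(y^4 + 3*y^3 - 13*y^2 - 27*y + 36) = (y + 1)*(y + 4)*(y^3 - y^2 - 9*y + 9) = (y + 1)*(y + 3)*(y + 4)*(y^2 - 4*y + 3) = (y - 3)*(y + 1)*(y + 3)*(y + 4)*(y - 1)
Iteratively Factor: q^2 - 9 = (q + 3)*(q - 3)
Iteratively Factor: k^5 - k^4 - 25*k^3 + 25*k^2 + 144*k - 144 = (k - 1)*(k^4 - 25*k^2 + 144) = (k - 4)*(k - 1)*(k^3 + 4*k^2 - 9*k - 36) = (k - 4)*(k - 1)*(k + 3)*(k^2 + k - 12) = (k - 4)*(k - 3)*(k - 1)*(k + 3)*(k + 4)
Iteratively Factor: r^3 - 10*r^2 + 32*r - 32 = (r - 4)*(r^2 - 6*r + 8) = (r - 4)*(r - 2)*(r - 4)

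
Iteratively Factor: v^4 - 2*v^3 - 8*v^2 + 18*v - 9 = (v - 1)*(v^3 - v^2 - 9*v + 9) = (v - 1)^2*(v^2 - 9) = (v - 1)^2*(v + 3)*(v - 3)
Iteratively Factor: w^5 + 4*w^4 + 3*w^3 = (w + 3)*(w^4 + w^3) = w*(w + 3)*(w^3 + w^2) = w^2*(w + 3)*(w^2 + w) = w^3*(w + 3)*(w + 1)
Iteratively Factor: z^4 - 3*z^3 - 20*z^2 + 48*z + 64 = (z + 4)*(z^3 - 7*z^2 + 8*z + 16) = (z + 1)*(z + 4)*(z^2 - 8*z + 16) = (z - 4)*(z + 1)*(z + 4)*(z - 4)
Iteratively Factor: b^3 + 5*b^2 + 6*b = (b + 3)*(b^2 + 2*b) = b*(b + 3)*(b + 2)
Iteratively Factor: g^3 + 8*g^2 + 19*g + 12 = (g + 4)*(g^2 + 4*g + 3) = (g + 1)*(g + 4)*(g + 3)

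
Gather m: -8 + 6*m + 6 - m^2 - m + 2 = -m^2 + 5*m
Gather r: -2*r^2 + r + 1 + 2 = -2*r^2 + r + 3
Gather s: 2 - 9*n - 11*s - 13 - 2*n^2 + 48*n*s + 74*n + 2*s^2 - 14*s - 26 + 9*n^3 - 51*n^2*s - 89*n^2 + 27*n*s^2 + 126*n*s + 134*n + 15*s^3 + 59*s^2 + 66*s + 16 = 9*n^3 - 91*n^2 + 199*n + 15*s^3 + s^2*(27*n + 61) + s*(-51*n^2 + 174*n + 41) - 21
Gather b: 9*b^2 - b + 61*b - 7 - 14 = 9*b^2 + 60*b - 21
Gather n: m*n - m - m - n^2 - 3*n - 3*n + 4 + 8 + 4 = -2*m - n^2 + n*(m - 6) + 16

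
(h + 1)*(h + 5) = h^2 + 6*h + 5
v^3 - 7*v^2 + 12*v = v*(v - 4)*(v - 3)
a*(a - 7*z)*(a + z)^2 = a^4 - 5*a^3*z - 13*a^2*z^2 - 7*a*z^3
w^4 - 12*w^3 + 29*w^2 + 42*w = w*(w - 7)*(w - 6)*(w + 1)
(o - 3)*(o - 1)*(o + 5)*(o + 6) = o^4 + 7*o^3 - 11*o^2 - 87*o + 90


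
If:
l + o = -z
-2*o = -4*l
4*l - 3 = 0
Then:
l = 3/4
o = 3/2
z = -9/4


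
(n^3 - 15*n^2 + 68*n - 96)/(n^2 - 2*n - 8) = (n^2 - 11*n + 24)/(n + 2)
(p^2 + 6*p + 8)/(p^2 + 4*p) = (p + 2)/p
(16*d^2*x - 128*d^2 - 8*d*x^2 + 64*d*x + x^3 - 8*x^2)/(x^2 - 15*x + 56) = (16*d^2 - 8*d*x + x^2)/(x - 7)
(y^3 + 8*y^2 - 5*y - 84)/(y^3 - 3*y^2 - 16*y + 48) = (y + 7)/(y - 4)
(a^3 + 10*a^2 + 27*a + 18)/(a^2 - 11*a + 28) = (a^3 + 10*a^2 + 27*a + 18)/(a^2 - 11*a + 28)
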